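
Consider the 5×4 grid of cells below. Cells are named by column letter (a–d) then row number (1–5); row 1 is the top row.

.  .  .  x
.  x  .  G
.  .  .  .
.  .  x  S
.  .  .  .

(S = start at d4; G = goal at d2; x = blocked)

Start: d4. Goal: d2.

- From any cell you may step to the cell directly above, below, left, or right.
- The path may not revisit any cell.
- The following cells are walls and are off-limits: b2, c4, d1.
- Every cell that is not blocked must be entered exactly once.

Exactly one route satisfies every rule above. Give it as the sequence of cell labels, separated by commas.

Need to visit all 17 open cells exactly once, starting at d4 and ending at d2.
Route from d4: down to d5, 3× left (reaching a5), up to a4, right to b4, up to b3, left to a3, 2× up (reaching a1), 2× right (reaching c1), 2× down (reaching c3), right to d3, up to d2 — 16 moves in all.
Check: all 17 open cells covered.

d4, d5, c5, b5, a5, a4, b4, b3, a3, a2, a1, b1, c1, c2, c3, d3, d2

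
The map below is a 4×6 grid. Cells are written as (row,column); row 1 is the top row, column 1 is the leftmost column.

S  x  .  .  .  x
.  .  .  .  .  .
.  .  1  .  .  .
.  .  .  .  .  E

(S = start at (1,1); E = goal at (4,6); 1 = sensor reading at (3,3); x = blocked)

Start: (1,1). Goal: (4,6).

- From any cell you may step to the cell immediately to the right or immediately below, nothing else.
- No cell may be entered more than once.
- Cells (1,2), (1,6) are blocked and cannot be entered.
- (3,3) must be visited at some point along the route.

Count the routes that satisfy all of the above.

A right/down-only route from (1,1) to (4,6) makes exactly 3 down-moves and 5 right-moves in some order.
With no other constraints that would be C(8,3) = 56 routes.
Split at (3,3) and multiply the segment counts (each segment already excludes blocked cells): (1,1)→(3,3): 3; (3,3)→(4,6): 4; product = 12.
That gives 12 routes.

12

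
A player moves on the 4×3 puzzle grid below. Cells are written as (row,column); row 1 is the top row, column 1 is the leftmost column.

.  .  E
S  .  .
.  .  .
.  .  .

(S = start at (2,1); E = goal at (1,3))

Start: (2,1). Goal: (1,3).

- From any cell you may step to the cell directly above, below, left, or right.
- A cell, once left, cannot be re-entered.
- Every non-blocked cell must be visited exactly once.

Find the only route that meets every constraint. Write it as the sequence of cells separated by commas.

Need to visit all 12 open cells exactly once, starting at (2,1) and ending at (1,3).
Cell (4,1) has only two open neighbours ((3,1) and (4,2)), so the path must pass straight through it: one of those is the cell it's entered from and the other is where it exits.
Route from (2,1): up to (1,1), right to (1,2), 2× down (reaching (3,2)), left to (3,1), down to (4,1), 2× right (reaching (4,3)), 3× up (reaching (1,3)) — 11 moves in all.
Check: all 12 open cells covered.

(2,1), (1,1), (1,2), (2,2), (3,2), (3,1), (4,1), (4,2), (4,3), (3,3), (2,3), (1,3)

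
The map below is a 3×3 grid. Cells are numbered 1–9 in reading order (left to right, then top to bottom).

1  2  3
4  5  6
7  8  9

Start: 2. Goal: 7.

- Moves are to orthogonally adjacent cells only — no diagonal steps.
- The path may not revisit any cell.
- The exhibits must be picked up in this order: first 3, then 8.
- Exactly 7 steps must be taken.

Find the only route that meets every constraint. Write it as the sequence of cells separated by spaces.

2 3 6 9 8 5 4 7

The waypoints must appear in the order 3, 8, with no cell reused.
Route from 2: right 1 to 3, down 2 to 9, left 1 to 8, up 1 to 5, left 1 to 4, down 1 to 7 — 7 moves in all.
Check: order respected (3 at step 1, 8 at step 4); 7 moves as required.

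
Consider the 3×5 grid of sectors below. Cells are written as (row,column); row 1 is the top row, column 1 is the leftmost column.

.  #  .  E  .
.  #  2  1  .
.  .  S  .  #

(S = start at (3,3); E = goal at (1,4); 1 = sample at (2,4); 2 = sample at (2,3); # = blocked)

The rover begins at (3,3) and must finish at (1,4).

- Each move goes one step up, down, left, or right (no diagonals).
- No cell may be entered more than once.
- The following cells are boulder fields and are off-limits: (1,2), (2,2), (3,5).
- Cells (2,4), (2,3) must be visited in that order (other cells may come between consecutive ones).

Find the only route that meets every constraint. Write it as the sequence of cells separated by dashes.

(3,3) - (3,4) - (2,4) - (2,3) - (1,3) - (1,4)

The waypoints must appear in the order (2,4), (2,3), with no cell reused.
Route from (3,3): right to (3,4), up to (2,4), left to (2,3), up to (1,3), right to (1,4) — 5 moves in all.
Check: order respected (1 at step 2, 2 at step 3).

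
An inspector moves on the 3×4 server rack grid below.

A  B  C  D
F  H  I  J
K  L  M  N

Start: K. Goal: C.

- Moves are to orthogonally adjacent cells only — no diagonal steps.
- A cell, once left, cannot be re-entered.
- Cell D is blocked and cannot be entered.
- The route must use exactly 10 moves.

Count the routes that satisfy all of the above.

2

Need simple routes of exactly 10 moves from K to C (Manhattan distance 4, so 3 moves are spent on a detour and 3 undoing it).
Enumerating: K F A B H L M N J I C | K L M N J I H F A B C.
That gives 2 routes.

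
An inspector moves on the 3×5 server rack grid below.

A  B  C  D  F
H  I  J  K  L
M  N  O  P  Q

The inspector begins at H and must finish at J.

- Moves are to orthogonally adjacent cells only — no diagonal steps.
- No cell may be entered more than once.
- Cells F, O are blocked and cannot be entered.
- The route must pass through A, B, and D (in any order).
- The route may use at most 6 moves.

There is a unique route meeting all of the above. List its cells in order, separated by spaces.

Any route must reach A, B, and D and still end at J within 6 moves, so the order of the required stops is forced.
Route from H: up to A, 3× right (reaching D), down to K, left to J — 6 moves in all.
Check: all required cells visited; 6 ≤ 6 moves.

H A B C D K J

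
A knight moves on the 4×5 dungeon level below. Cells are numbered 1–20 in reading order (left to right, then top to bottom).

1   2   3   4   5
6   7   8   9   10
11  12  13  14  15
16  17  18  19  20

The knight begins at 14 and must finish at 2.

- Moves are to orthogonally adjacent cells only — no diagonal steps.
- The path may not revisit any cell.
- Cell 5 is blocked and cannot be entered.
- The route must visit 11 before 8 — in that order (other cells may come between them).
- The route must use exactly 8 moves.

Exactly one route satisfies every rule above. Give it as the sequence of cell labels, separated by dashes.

The waypoints must appear in the order 11, 8, with no cell reused.
Route from 14: left 3 to 11, up 1 to 6, right 2 to 8, up 1 to 3, left 1 to 2 — 8 moves in all.
Check: order respected (11 at step 3, 8 at step 6); 8 moves as required.

14 - 13 - 12 - 11 - 6 - 7 - 8 - 3 - 2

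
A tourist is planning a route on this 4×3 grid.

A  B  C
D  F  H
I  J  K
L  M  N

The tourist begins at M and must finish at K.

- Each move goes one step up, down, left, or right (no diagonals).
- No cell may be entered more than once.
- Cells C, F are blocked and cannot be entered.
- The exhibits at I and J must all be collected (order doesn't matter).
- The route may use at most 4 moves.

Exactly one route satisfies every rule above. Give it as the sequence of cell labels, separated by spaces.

The budget equals the shortest possible length, so every move has to be on a shortest route through the required cells.
Route from M: left to L, up to I, 2× right (reaching K) — 4 moves in all.
Check: all required cells visited; 4 ≤ 4 moves.

M L I J K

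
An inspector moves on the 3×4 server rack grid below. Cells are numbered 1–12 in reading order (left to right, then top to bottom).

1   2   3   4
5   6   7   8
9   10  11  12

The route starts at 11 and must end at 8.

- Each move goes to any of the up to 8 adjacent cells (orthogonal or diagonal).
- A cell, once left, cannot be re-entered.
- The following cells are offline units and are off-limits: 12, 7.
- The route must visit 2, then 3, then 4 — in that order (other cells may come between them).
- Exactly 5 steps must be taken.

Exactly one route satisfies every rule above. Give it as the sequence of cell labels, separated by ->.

11 -> 6 -> 2 -> 3 -> 4 -> 8

The waypoints must appear in the order 2, 3, 4, with no cell reused.
Route from 11: up-left to 6, up to 2, 2× right (reaching 4), down to 8 — 5 moves in all.
Check: order respected (2 at step 2, 3 at step 3, 4 at step 4); 5 moves as required.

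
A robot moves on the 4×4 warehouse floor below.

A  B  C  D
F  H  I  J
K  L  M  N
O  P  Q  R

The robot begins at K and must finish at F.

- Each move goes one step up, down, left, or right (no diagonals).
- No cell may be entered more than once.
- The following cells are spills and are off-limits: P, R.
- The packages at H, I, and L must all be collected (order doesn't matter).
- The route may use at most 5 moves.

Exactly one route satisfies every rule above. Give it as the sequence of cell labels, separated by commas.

K, L, M, I, H, F

The budget equals the shortest possible length, so every move has to be on a shortest route through the required cells.
Route from K: right 2 to M, up 1 to I, left 2 to F — 5 moves in all.
Check: all required cells visited; 5 ≤ 5 moves.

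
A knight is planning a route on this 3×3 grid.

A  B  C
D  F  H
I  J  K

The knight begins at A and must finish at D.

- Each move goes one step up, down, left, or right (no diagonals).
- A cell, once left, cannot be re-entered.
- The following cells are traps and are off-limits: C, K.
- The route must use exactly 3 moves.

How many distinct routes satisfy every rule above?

Need simple routes of exactly 3 moves from A to D (Manhattan distance 1, so 1 moves are spent on a detour and 1 undoing it).
Enumerating: A B F D.
That gives 1 route.

1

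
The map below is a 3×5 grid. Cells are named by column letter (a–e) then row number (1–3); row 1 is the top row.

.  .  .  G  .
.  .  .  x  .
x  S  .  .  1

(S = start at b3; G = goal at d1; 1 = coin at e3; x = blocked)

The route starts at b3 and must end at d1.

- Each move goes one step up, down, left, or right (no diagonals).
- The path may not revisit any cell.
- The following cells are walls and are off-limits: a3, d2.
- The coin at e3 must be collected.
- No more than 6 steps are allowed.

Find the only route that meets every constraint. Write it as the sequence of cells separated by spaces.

Any route must reach e3 and still end at d1 within 6 moves, so the order of the required stops is forced.
Route from b3: right 3 to e3, up 2 to e1, left 1 to d1 — 6 moves in all.
Check: all required cells visited; 6 ≤ 6 moves.

b3 c3 d3 e3 e2 e1 d1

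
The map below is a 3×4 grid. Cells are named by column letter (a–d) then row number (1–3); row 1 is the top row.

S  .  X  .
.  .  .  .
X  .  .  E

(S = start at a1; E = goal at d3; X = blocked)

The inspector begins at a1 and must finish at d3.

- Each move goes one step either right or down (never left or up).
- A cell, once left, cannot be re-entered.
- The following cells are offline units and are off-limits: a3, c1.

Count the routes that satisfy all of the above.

A right/down-only route from a1 to d3 makes exactly 2 down-moves and 3 right-moves in some order.
With no other constraints that would be C(5,2) = 10 routes.
Subtract routes through each blocked cell (inclusion–exclusion for overlaps): − through c1: 3 − through a3: 1 → 6.
That gives 6 routes.

6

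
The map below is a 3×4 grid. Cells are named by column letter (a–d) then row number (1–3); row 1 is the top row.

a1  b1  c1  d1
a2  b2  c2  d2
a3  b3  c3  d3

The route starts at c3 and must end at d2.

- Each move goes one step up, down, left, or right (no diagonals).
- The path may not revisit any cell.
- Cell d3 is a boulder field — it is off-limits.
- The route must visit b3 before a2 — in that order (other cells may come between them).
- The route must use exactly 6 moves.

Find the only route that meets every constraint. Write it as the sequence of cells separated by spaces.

c3 b3 a3 a2 b2 c2 d2

The waypoints must appear in the order b3, a2, with no cell reused.
Route from c3: 2× left (reaching a3), up to a2, 3× right (reaching d2) — 6 moves in all.
Check: order respected (b3 at step 1, a2 at step 3); 6 moves as required.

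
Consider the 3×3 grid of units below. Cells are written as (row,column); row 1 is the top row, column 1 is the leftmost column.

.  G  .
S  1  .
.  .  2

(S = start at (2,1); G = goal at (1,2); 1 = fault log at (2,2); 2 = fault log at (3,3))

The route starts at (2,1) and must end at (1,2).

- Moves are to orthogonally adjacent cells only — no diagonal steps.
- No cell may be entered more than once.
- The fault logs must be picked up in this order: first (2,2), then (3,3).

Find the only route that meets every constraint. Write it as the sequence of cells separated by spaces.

(2,1) (2,2) (3,2) (3,3) (2,3) (1,3) (1,2)

The waypoints must appear in the order (2,2), (3,3), with no cell reused.
Route from (2,1): right 1 to (2,2), down 1 to (3,2), right 1 to (3,3), up 2 to (1,3), left 1 to (1,2) — 6 moves in all.
Check: order respected (1 at step 1, 2 at step 3).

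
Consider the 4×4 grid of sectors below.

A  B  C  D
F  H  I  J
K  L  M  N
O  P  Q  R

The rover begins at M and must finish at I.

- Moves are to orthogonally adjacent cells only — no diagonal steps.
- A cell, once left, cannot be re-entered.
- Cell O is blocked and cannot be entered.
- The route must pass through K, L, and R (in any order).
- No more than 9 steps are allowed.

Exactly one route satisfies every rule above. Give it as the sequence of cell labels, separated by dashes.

M - N - R - Q - P - L - K - F - H - I

Any route must reach K, L, and R and still end at I within 9 moves, so the order of the required stops is forced.
Route from M: right to N, down to R, 2× left (reaching P), up to L, left to K, up to F, 2× right (reaching I) — 9 moves in all.
Check: all required cells visited; 9 ≤ 9 moves.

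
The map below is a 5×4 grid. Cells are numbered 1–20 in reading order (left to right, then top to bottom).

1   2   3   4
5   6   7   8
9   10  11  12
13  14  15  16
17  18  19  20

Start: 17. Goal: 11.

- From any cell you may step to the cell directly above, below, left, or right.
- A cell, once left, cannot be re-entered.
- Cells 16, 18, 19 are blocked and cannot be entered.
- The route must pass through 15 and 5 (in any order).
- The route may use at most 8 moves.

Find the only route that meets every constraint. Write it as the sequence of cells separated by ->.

Any route must reach 15 and 5 and still end at 11 within 8 moves, so the order of the required stops is forced.
Route from 17: up 3 to 5, right 1 to 6, down 2 to 14, right 1 to 15, up 1 to 11 — 8 moves in all.
Check: all required cells visited; 8 ≤ 8 moves.

17 -> 13 -> 9 -> 5 -> 6 -> 10 -> 14 -> 15 -> 11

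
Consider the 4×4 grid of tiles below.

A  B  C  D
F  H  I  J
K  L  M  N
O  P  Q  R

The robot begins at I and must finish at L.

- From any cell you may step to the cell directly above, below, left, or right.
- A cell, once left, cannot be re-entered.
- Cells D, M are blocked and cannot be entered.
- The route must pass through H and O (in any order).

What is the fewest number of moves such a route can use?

Any route passes through H and O in some order between I and L. Summing Manhattan distances along each leg and taking the cheapest ordering (I → H → O → L) gives a lower bound of 1 + 3 + 2 = 6 moves.
A route of 6 moves achieves this: I → H → F → K → O → P → L.
Since 6 matches the lower bound, it is optimal.

6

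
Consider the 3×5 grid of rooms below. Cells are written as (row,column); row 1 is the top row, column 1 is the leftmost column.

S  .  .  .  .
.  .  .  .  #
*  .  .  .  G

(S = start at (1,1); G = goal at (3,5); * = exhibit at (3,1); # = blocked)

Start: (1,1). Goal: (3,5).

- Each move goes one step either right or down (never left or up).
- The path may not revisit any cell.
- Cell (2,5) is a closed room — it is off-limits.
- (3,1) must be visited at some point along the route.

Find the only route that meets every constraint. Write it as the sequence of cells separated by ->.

(1,1) -> (2,1) -> (3,1) -> (3,2) -> (3,3) -> (3,4) -> (3,5)

Moves only go right or down, so the column and row indices never decrease.
Route from (1,1): 2× down (reaching (3,1)), 4× right (reaching (3,5)) — 6 moves in all.
Check: all required cells visited.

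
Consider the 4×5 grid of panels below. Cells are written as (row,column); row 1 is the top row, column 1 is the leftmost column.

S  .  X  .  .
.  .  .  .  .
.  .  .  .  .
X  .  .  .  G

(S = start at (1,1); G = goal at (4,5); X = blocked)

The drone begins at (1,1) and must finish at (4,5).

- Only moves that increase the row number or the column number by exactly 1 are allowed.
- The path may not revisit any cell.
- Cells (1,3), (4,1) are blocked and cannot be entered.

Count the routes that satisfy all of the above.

A right/down-only route from (1,1) to (4,5) makes exactly 3 down-moves and 4 right-moves in some order.
With no other constraints that would be C(7,3) = 35 routes.
Subtract routes through each blocked cell (inclusion–exclusion for overlaps): − through (1,3): 10 − through (4,1): 1 → 24.
That gives 24 routes.

24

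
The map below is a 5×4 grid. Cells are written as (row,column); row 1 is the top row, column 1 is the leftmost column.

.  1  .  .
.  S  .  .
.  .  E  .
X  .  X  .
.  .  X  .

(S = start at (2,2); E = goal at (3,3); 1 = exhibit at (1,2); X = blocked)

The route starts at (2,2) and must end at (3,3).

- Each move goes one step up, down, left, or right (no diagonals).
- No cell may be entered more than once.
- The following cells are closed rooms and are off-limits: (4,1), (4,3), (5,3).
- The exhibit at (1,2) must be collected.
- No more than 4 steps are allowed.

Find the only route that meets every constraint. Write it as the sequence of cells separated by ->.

(2,2) -> (1,2) -> (1,3) -> (2,3) -> (3,3)

The 4-move cap with required stops at (1,2) leaves no slack for detours.
Route from (2,2): up 1 to (1,2), right 1 to (1,3), down 2 to (3,3) — 4 moves in all.
Check: all required cells visited; 4 ≤ 4 moves.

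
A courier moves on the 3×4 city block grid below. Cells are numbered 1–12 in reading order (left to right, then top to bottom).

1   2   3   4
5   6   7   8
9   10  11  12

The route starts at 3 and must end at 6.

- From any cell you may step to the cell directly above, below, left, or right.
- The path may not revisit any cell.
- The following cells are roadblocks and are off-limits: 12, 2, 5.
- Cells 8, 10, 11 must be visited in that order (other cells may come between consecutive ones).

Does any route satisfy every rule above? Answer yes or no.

Ignoring the required order, 1 revisit-free route from 3 to 6 passes through all of 8, 10, and 11; the waypoint orders that occur are 8 → 11 → 10 (1) — never 8 → 10 → 11.

no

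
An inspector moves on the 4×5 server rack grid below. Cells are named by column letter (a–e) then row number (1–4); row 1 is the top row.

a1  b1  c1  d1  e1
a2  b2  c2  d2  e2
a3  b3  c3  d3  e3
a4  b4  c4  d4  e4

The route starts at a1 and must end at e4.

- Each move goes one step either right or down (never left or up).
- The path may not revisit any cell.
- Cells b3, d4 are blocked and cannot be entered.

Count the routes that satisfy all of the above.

12

A right/down-only route from a1 to e4 makes exactly 3 down-moves and 4 right-moves in some order.
With no other constraints that would be C(7,3) = 35 routes.
Subtract routes through each blocked cell (inclusion–exclusion for overlaps): − through b3: 12 − through d4: 20 + through b3&d4: 9 → 12.
That gives 12 routes.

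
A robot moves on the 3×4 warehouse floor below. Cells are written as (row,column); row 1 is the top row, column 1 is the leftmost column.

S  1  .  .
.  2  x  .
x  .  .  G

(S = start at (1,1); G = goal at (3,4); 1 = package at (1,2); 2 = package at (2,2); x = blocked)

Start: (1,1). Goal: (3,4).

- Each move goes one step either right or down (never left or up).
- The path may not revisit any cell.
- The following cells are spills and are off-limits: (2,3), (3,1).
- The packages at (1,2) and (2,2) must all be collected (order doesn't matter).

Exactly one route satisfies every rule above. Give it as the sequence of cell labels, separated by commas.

(1,1), (1,2), (2,2), (3,2), (3,3), (3,4)

Moves only go right or down, so the column and row indices never decrease.
Route from (1,1): right to (1,2), 2× down (reaching (3,2)), 2× right (reaching (3,4)) — 5 moves in all.
Check: all required cells visited.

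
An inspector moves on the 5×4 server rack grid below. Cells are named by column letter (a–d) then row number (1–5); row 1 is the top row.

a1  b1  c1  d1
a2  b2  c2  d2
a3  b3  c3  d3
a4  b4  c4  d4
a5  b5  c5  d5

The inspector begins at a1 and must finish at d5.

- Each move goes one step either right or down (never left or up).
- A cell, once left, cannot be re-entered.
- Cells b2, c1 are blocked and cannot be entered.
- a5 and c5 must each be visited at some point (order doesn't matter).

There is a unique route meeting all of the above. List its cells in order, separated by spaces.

a1 a2 a3 a4 a5 b5 c5 d5

Moves only go right or down, so the column and row indices never decrease.
Route from a1: 4× down (reaching a5), 3× right (reaching d5) — 7 moves in all.
Check: all required cells visited.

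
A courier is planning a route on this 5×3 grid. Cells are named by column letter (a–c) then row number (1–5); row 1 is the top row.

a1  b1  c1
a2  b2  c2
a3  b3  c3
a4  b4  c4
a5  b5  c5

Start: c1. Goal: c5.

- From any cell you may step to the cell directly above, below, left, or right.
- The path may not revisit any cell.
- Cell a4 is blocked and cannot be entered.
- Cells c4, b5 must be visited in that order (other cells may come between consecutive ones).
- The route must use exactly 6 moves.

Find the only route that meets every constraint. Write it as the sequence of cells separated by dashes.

c1 - c2 - c3 - c4 - b4 - b5 - c5

The waypoints must appear in the order c4, b5, with no cell reused.
Route from c1: 3× down (reaching c4), left to b4, down to b5, right to c5 — 6 moves in all.
Check: order respected (c4 at step 3, b5 at step 5); 6 moves as required.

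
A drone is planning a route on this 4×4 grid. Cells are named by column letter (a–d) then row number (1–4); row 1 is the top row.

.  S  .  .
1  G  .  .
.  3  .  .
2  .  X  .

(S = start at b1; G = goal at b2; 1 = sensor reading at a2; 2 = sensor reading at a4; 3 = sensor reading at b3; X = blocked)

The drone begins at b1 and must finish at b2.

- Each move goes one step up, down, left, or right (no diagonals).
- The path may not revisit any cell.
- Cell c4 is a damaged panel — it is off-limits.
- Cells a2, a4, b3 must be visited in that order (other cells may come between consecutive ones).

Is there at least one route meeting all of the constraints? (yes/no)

One route that works: b1 → a1 → a2 → a3 → a4 → b4 → b3 → b2.

yes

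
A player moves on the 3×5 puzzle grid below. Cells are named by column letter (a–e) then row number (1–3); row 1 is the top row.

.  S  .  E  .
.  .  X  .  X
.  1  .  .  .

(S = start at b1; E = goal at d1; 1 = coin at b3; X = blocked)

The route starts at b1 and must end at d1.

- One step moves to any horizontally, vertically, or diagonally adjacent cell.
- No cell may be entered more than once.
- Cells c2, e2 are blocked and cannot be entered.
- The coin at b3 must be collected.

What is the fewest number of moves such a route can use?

Any route passes through b3 somewhere between b1 and d1. Summing Chebyshev distances along the two legs (b1 → b3 → d1) gives a lower bound of 2 + 2 = 4 moves.
That bound ignores the blocked cells. Measuring each leg by the fewest moves that actually steer around them (b1→b3: 2; b3→d1: 3) raises the lower bound to 5.
A route of 5 moves exists: b1 → a2 → b3 → b2 → c1 → d1.
Since 5 matches that lower bound, it is optimal.

5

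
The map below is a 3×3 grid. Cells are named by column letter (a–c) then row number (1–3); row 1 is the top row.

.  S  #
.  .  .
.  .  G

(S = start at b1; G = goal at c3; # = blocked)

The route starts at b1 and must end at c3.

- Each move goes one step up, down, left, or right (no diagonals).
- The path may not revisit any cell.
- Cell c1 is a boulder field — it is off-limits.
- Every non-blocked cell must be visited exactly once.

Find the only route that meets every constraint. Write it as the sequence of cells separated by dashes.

b1 - a1 - a2 - a3 - b3 - b2 - c2 - c3

Need to visit all 8 open cells exactly once, starting at b1 and ending at c3.
Cell a1 has only two open neighbours (a2 and b1), so the path must pass straight through it: one of those is the cell it's entered from and the other is where it exits.
Route from b1: left to a1, 2× down (reaching a3), right to b3, up to b2, right to c2, down to c3 — 7 moves in all.
Check: all 8 open cells covered.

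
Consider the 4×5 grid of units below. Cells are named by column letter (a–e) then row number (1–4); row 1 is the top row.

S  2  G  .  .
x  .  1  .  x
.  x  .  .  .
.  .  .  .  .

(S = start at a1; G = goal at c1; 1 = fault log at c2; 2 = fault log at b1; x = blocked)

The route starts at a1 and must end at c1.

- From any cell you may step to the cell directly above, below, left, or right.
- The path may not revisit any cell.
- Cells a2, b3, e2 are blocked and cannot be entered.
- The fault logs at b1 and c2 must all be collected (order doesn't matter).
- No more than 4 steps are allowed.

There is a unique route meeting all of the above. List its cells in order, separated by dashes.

Any route must reach b1 and c2 and still end at c1 within 4 moves, so the order of the required stops is forced.
Route from a1: right 1 to b1, down 1 to b2, right 1 to c2, up 1 to c1 — 4 moves in all.
Check: all required cells visited; 4 ≤ 4 moves.

a1 - b1 - b2 - c2 - c1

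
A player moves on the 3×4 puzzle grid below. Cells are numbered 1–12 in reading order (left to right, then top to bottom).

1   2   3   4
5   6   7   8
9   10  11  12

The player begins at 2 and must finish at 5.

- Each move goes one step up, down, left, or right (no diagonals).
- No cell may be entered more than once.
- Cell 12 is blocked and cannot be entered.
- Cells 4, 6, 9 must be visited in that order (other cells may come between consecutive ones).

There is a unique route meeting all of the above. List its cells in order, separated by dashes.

The waypoints must appear in the order 4, 6, 9, with no cell reused.
Route from 2: right 2 to 4, down 1 to 8, left 2 to 6, down 1 to 10, left 1 to 9, up 1 to 5 — 8 moves in all.
Check: order respected (4 at step 2, 6 at step 5, 9 at step 7).

2 - 3 - 4 - 8 - 7 - 6 - 10 - 9 - 5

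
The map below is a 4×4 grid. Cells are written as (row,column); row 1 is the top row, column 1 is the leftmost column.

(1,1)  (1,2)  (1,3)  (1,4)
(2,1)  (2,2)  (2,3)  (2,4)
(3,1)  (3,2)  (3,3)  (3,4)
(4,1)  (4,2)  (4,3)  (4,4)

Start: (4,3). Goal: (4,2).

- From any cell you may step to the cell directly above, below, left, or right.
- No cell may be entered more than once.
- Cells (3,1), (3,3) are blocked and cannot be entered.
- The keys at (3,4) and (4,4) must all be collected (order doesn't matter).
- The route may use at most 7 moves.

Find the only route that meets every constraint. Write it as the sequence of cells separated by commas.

(4,3), (4,4), (3,4), (2,4), (2,3), (2,2), (3,2), (4,2)

The 7-move cap with required stops at (3,4), (4,4) leaves no slack for detours.
Route from (4,3): right 1 to (4,4), up 2 to (2,4), left 2 to (2,2), down 2 to (4,2) — 7 moves in all.
Check: all required cells visited; 7 ≤ 7 moves.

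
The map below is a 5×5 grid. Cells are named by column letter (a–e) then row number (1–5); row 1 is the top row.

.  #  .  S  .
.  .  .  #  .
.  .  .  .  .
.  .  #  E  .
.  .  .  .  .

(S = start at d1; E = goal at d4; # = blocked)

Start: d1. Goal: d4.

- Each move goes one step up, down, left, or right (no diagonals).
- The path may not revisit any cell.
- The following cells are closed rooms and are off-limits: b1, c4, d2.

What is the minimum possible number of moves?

The Manhattan distance from d1 to d4 is |1−4| + |4−4| = 3, so at least 3 moves are needed.
That bound ignores the blocked cells. Measuring each leg by the fewest moves that actually steer around them (d1→d4: 5) raises the lower bound to 5.
A route of 5 moves exists: d1 → c1 → c2 → c3 → d3 → d4.
Since 5 matches that lower bound, it is optimal.

5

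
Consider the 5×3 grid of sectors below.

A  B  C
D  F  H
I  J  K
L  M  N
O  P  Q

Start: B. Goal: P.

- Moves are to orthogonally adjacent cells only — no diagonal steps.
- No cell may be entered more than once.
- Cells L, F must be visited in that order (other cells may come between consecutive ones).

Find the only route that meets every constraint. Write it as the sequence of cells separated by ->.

B -> A -> D -> I -> L -> M -> J -> F -> H -> K -> N -> Q -> P

The waypoints must appear in the order L, F, with no cell reused.
Route from B: left 1 to A, down 3 to L, right 1 to M, up 2 to F, right 1 to H, down 3 to Q, left 1 to P — 12 moves in all.
Check: order respected (L at step 4, F at step 7).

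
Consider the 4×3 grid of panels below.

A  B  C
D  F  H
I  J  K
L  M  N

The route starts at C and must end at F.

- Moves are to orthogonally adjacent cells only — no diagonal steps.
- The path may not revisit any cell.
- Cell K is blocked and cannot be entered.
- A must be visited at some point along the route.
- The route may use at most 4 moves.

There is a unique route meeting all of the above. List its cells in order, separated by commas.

C, B, A, D, F

The budget equals the shortest possible length, so every move has to be on a shortest route through the required cells.
Route from C: 2× left (reaching A), down to D, right to F — 4 moves in all.
Check: all required cells visited; 4 ≤ 4 moves.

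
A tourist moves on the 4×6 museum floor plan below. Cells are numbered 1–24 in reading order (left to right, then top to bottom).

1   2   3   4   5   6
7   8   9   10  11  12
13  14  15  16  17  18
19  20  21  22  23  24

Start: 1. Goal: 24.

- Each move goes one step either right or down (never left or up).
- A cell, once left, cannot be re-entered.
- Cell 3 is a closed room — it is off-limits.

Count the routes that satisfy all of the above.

36

A right/down-only route from 1 to 24 makes exactly 3 down-moves and 5 right-moves in some order.
With no other constraints that would be C(8,3) = 56 routes.
Subtract routes through each blocked cell (inclusion–exclusion for overlaps): − through 3: 20 → 36.
That gives 36 routes.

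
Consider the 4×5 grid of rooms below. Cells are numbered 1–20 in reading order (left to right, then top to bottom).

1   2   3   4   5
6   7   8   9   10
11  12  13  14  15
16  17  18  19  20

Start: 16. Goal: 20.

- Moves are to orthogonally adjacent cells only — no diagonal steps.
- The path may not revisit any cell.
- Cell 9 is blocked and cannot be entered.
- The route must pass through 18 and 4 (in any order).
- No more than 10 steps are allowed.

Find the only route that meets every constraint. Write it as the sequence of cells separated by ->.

Any route must reach 18 and 4 and still end at 20 within 10 moves, so the order of the required stops is forced.
Route from 16: 2× right (reaching 18), 3× up (reaching 3), 2× right (reaching 5), 3× down (reaching 20) — 10 moves in all.
Check: all required cells visited; 10 ≤ 10 moves.

16 -> 17 -> 18 -> 13 -> 8 -> 3 -> 4 -> 5 -> 10 -> 15 -> 20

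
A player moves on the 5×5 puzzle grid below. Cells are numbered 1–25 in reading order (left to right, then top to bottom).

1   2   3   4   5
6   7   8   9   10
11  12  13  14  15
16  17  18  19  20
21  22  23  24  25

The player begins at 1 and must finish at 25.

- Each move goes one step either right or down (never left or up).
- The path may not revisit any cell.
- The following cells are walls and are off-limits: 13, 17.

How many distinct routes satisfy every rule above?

18

A right/down-only route from 1 to 25 makes exactly 4 down-moves and 4 right-moves in some order.
With no other constraints that would be C(8,4) = 70 routes.
Subtract routes through each blocked cell (inclusion–exclusion for overlaps): − through 13: 36 − through 17: 16 → 18.
That gives 18 routes.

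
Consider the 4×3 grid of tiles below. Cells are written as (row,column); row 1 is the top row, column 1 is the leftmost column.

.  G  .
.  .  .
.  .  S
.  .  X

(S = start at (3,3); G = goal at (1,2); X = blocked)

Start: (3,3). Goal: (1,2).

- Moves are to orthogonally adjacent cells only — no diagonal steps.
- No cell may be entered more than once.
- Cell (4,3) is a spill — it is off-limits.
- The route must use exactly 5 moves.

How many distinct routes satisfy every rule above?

5

Need simple routes of exactly 5 moves from (3,3) to (1,2) (Manhattan distance 3, so 1 moves are spent on a detour and 1 undoing it).
Enumerating: (3,3) (2,3) (2,2) (2,1) (1,1) (1,2) | (3,3) (3,2) (2,2) (2,1) (1,1) (1,2) | (3,3) (3,2) (2,2) (2,3) (1,3) (1,2) | (3,3) (3,2) (3,1) (2,1) (1,1) (1,2) | (3,3) (3,2) (3,1) (2,1) (2,2) (1,2).
That gives 5 routes.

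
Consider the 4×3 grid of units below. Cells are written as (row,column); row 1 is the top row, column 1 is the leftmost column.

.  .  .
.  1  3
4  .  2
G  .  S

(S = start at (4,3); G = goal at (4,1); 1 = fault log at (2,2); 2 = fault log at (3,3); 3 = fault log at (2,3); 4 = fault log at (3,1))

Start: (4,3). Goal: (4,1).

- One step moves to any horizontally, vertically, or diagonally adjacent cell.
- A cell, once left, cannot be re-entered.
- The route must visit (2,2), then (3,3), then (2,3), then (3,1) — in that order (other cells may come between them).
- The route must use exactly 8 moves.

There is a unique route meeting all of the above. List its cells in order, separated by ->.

(4,3) -> (3,2) -> (2,2) -> (3,3) -> (2,3) -> (1,2) -> (2,1) -> (3,1) -> (4,1)

The waypoints must appear in the order (2,2), (3,3), (2,3), (3,1), with no cell reused.
Route from (4,3): up-left 1 to (3,2), up 1 to (2,2), down-right 1 to (3,3), up 1 to (2,3), up-left 1 to (1,2), down-left 1 to (2,1), down 2 to (4,1) — 8 moves in all.
Check: order respected (1 at step 2, 2 at step 3, 3 at step 4, 4 at step 7); 8 moves as required.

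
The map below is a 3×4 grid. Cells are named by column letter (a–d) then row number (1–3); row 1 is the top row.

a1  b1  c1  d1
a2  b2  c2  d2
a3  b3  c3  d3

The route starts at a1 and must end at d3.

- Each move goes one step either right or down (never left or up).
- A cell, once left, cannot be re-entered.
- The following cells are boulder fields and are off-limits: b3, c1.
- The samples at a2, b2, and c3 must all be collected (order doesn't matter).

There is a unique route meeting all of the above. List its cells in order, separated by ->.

Moves only go right or down, so the column and row indices never decrease.
Route from a1: down 1 to a2, right 2 to c2, down 1 to c3, right 1 to d3 — 5 moves in all.
Check: all required cells visited.

a1 -> a2 -> b2 -> c2 -> c3 -> d3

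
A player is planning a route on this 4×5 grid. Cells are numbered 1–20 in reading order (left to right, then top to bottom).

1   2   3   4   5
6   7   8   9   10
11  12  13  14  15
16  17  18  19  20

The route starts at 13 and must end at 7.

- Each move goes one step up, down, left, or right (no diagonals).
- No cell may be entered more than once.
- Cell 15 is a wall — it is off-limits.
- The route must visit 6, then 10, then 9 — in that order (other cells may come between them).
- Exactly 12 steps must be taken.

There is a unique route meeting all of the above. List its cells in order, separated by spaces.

13 12 11 6 1 2 3 4 5 10 9 8 7

The waypoints must appear in the order 6, 10, 9, with no cell reused.
Route from 13: left 2 to 11, up 2 to 1, right 4 to 5, down 1 to 10, left 3 to 7 — 12 moves in all.
Check: order respected (6 at step 3, 10 at step 9, 9 at step 10); 12 moves as required.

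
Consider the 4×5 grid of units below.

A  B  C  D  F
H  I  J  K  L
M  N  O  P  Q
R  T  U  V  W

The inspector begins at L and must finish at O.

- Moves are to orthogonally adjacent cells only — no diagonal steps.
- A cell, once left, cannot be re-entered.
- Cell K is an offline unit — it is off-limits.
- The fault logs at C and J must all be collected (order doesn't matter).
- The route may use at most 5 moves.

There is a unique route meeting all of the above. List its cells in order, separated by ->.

The 5-move cap with required stops at C, J leaves no slack for detours.
Route from L: up 1 to F, left 2 to C, down 2 to O — 5 moves in all.
Check: all required cells visited; 5 ≤ 5 moves.

L -> F -> D -> C -> J -> O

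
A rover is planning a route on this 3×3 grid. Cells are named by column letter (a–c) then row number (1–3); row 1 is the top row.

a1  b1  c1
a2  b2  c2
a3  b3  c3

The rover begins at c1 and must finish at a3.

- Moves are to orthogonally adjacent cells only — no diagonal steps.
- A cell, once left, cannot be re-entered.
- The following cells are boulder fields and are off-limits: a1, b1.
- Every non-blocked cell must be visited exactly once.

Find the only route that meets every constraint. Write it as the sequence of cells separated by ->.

Need to visit all 7 open cells exactly once, starting at c1 and ending at a3.
Cell c3 has only two open neighbours (c2 and b3), so the path must pass straight through it: one of those is the cell it's entered from and the other is where it exits.
Route from c1: down 2 to c3, left 1 to b3, up 1 to b2, left 1 to a2, down 1 to a3 — 6 moves in all.
Check: all 7 open cells covered.

c1 -> c2 -> c3 -> b3 -> b2 -> a2 -> a3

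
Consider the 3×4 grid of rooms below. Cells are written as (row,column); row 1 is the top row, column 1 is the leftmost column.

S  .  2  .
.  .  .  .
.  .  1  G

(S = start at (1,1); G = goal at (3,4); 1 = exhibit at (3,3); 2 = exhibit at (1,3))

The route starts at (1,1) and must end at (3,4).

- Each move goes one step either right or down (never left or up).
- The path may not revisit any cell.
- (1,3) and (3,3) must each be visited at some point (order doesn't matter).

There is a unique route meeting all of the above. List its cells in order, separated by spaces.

Moves only go right or down, so the column and row indices never decrease.
Route from (1,1): 2× right (reaching (1,3)), 2× down (reaching (3,3)), right to (3,4) — 5 moves in all.
Check: all required cells visited.

(1,1) (1,2) (1,3) (2,3) (3,3) (3,4)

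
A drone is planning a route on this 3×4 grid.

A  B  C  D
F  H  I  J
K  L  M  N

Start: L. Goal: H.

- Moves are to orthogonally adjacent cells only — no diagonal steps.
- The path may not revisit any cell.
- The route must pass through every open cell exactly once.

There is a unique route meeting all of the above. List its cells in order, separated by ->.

L -> K -> F -> A -> B -> C -> D -> J -> N -> M -> I -> H

Need to visit all 12 open cells exactly once, starting at L and ending at H.
Cell N has only two open neighbours (J and M), so the path must pass straight through it: one of those is the cell it's entered from and the other is where it exits.
Route from L: left 1 to K, up 2 to A, right 3 to D, down 2 to N, left 1 to M, up 1 to I, left 1 to H — 11 moves in all.
Check: all 12 open cells covered.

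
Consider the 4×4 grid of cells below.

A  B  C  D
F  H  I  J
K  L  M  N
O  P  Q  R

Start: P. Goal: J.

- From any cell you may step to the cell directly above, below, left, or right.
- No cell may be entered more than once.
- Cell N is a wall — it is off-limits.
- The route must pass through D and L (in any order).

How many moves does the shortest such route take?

Any route passes through D and L in some order between P and J. Summing Manhattan distances along each leg and taking the cheapest ordering (P → L → D → J) gives a lower bound of 1 + 4 + 1 = 6 moves.
A route of 6 moves achieves this: P → L → H → B → C → D → J.
Since 6 matches the lower bound, it is optimal.

6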